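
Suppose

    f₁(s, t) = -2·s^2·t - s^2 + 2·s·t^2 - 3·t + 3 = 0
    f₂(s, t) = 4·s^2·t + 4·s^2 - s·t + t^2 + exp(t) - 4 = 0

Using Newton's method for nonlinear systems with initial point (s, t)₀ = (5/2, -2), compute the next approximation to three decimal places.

(3.378, -0.086)

At (5/2, -2): F = (47.750, -19.86466).
Jacobian J = [[-4·s·t - 2·s + 2·t^2, -2·s^2 + 4·s·t - 3], [8·s·t + 8·s - t, 4·s^2 - s + 2·t + exp(t)]].
At the point, J = [[23.000, -35.500], [-18.000, 18.63534]] (det J = -210.38729).
Solving J·Δ = −F gives Δ = (0.878, 1.914).
Then the next iterate is (s, t)₁ = (3.378, -0.086).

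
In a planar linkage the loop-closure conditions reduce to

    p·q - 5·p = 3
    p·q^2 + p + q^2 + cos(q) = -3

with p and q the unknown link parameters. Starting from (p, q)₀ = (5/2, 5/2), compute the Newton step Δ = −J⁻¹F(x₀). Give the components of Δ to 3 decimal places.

At (5/2, 5/2): F = (-9.250, 26.57386).
Jacobian J = [[q - 5, p], [q^2 + 1, 2·p·q + 2·q - sin(q)]].
At the point, J = [[-2.500, 2.500], [7.250, 16.90153]] (det J = -60.37882).
Solving J·Δ = −F gives Δ = (-3.690, 0.010).

(-3.690, 0.010)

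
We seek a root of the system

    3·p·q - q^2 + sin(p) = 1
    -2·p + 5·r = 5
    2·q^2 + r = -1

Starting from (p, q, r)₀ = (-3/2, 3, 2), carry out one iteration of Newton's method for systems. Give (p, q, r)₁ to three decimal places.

At (-3/2, 3, 2): F = (-24.49749, 8.000, 21.000).
Jacobian J = [[3·q + cos(p), 3·p - 2·q, 0], [-2, 0, 5], [0, 4·q, 1]].
At the point, J = [[9.07074, -10.500, 0.000], [-2.000, 0.000, 5.000], [0.000, 12.000, 1.000]] (det J = -565.24423).
Solving J·Δ = −F gives Δ = (0.799, -1.643, -1.281).
Then the next iterate is (p, q, r)₁ = (-0.701, 1.357, 0.719).

(-0.701, 1.357, 0.719)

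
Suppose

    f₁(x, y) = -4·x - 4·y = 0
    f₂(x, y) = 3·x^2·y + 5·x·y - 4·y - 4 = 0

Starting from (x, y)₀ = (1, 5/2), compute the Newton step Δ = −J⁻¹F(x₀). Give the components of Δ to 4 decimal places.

At (1, 5/2): F = (-14.0000, 6.0000).
Jacobian J = [[-4, -4], [6·x·y + 5·y, 3·x^2 + 5·x - 4]].
At the point, J = [[-4.0000, -4.0000], [27.5000, 4.0000]] (det J = 94.0000).
Solving J·Δ = −F gives Δ = (0.3404, -3.8404).

(0.3404, -3.8404)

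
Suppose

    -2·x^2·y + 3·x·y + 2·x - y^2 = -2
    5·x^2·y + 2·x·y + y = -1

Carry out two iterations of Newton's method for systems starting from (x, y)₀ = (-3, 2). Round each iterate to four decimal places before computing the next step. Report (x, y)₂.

At (-3, 2): F = (-62.0000, 81.0000).
Jacobian J = [[-4·x·y + 3·y + 2, -2·x^2 + 3·x - 2·y], [10·x·y + 2·y, 5·x^2 + 2·x + 1]].
At the point, J = [[32.0000, -31.0000], [-56.0000, 40.0000]] (det J = -456.0000).
Solving J·Δ = −F gives Δ = (0.0680, -1.9298).
Then the next iterate is (x, y)₁ = (-2.9320, 0.0702).
Round to (-2.9320, 0.0702) and repeat: F = (-5.693373, 3.675962), J = [[3.033906, -26.129648], [-1.917864, 38.119120]].
Δ = (1.8459, -0.0036), so (x, y)₂ = (-1.0861, 0.0666).

(-1.0861, 0.0666)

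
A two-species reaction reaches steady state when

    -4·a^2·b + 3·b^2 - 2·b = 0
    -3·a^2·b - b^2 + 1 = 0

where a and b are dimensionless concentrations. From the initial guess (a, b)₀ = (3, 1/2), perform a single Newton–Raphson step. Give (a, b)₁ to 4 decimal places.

At (3, 1/2): F = (-18.2500, -12.7500).
Jacobian J = [[-8·a·b, -4·a^2 + 6·b - 2], [-6·a·b, -3·a^2 - 2·b]].
At the point, J = [[-12.0000, -35.0000], [-9.0000, -28.0000]] (det J = 21.0000).
Solving J·Δ = −F gives Δ = (-3.0833, 0.5357).
Then the next iterate is (a, b)₁ = (-0.0833, 1.0357).

(-0.0833, 1.0357)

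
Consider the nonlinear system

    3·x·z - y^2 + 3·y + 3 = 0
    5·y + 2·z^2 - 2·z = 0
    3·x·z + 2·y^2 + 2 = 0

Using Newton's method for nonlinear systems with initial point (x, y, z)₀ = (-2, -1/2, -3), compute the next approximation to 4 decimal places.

(-0.8419, -0.2917, -1.3899)

At (-2, -1/2, -3): F = (19.2500, 21.5000, 20.5000).
Jacobian J = [[3·z, -2·y + 3, 3·x], [0, 5, 4·z - 2], [3·z, 4·y, 3·x]].
At the point, J = [[-9.0000, 4.0000, -6.0000], [0.0000, 5.0000, -14.0000], [-9.0000, -2.0000, -6.0000]] (det J = 756.0000).
Solving J·Δ = −F gives Δ = (1.1581, 0.2083, 1.6101).
Then the next iterate is (x, y, z)₁ = (-0.8419, -0.2917, -1.3899).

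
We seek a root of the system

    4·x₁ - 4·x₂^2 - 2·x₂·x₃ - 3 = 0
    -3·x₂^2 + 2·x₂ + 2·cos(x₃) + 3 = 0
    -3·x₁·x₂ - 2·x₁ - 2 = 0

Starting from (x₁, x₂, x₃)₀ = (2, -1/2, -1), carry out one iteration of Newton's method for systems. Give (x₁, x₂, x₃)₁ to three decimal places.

(1.973, -0.998, -0.906)

At (2, -1/2, -1): F = (3.000, 2.33060, -3.000).
Jacobian J = [[4, -8·x₂ - 2·x₃, -2·x₂], [0, -6·x₂ + 2, -2·sin(x₃)], [-3·x₂ - 2, -3·x₁, 0]].
At the point, J = [[4.000, 6.000, 1.000], [0.000, 5.000, 1.68294], [-0.500, -6.000, 0.000]] (det J = 37.84178).
Solving J·Δ = −F gives Δ = (-0.027, -0.498, 0.094).
Then the next iterate is (x₁, x₂, x₃)₁ = (1.973, -0.998, -0.906).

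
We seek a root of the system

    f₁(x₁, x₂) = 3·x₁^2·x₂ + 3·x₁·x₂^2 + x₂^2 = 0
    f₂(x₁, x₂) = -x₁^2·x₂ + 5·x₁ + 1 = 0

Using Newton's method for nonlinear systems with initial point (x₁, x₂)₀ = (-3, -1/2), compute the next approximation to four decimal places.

At (-3, -1/2): F = (-15.5000, -9.5000).
Jacobian J = [[6·x₁·x₂ + 3·x₂^2, 3·x₁^2 + 6·x₁·x₂ + 2·x₂], [-2·x₁·x₂ + 5, -x₁^2]].
At the point, J = [[9.7500, 35.0000], [2.0000, -9.0000]] (det J = -157.7500).
Solving J·Δ = −F gives Δ = (2.9921, -0.3906).
Then the next iterate is (x₁, x₂)₁ = (-0.0079, -0.8906).

(-0.0079, -0.8906)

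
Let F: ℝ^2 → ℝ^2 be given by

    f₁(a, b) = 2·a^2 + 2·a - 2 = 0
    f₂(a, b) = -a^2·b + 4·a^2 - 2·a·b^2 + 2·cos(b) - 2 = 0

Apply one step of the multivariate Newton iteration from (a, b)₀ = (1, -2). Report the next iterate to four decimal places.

(0.6667, -1.3008)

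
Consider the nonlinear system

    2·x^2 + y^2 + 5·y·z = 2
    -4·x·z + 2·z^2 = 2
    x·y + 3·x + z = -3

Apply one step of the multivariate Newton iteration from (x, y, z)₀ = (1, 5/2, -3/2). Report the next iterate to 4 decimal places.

(0.3364, -1.3023, -1.0481)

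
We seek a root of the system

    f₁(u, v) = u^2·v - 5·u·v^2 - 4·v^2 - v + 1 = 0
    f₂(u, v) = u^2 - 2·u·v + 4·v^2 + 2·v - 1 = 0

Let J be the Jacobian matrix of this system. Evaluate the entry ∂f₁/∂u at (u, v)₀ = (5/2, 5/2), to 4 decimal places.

∂f₁/∂u = 2·u·v - 5·v^2.
At (5/2, 5/2) this is -18.7500.

-18.7500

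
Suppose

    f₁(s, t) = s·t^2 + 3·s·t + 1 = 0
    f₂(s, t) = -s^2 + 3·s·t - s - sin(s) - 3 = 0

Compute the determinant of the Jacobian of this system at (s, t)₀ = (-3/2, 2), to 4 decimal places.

38.2573

J = [[t^2 + 3·t, 2·s·t + 3·s], [-2·s + 3·t - cos(s) - 1, 3·s]].
At the point, J = [[10.0000, -10.5000], [7.929263, -4.5000]].
det J = 38.2573.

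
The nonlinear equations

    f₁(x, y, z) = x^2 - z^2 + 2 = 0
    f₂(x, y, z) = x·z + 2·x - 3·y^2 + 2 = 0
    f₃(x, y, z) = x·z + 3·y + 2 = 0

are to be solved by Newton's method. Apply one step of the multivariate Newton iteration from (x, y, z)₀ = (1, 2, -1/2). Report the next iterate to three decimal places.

At (1, 2, -1/2): F = (2.750, -8.500, 7.500).
Jacobian J = [[2·x, 0, -2·z], [z + 2, -6·y, x], [z, 3, x]].
At the point, J = [[2.000, 0.000, 1.000], [1.500, -12.000, 1.000], [-0.500, 3.000, 1.000]] (det J = -31.500).
Solving J·Δ = −F gives Δ = (0.738, -0.968, -4.226).
Then the next iterate is (x, y, z)₁ = (1.738, 1.032, -4.726).

(1.738, 1.032, -4.726)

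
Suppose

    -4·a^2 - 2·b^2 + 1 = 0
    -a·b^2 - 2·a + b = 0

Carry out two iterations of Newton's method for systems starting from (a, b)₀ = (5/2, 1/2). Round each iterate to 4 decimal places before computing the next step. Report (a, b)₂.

At (5/2, 1/2): F = (-24.5000, -5.1250).
Jacobian J = [[-8·a, -4·b], [-b^2 - 2, -2·a·b + 1]].
At the point, J = [[-20.0000, -2.0000], [-2.2500, -1.5000]] (det J = 25.5000).
Solving J·Δ = −F gives Δ = (-1.0392, -1.8578).
Then the next iterate is (a, b)₁ = (1.4608, -1.3578).
Round to (1.4608, -1.3578) and repeat: F = (-11.222988, -6.972561), J = [[-11.6864, 5.4312], [-3.843621, 4.966948]].
Δ = (-0.4809, 1.0317), so (a, b)₂ = (0.9799, -0.3261).

(0.9799, -0.3261)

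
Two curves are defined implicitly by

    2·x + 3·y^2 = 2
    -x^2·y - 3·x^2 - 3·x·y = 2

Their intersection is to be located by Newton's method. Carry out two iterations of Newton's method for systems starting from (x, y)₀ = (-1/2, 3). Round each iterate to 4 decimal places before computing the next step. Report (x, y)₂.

(0.5235, 0.9391)

At (-1/2, 3): F = (24.0000, 1.0000).
Jacobian J = [[2, 6·y], [-2·x·y - 6·x - 3·y, -x^2 - 3·x]].
At the point, J = [[2.0000, 18.0000], [-3.0000, 1.2500]] (det J = 56.5000).
Solving J·Δ = −F gives Δ = (-0.2124, -1.3097).
Then the next iterate is (x, y)₁ = (-0.7124, 1.6903).
Round to (-0.7124, 1.6903) and repeat: F = (5.146542, -0.767883), J = [[2.0000, 10.1418], [1.611839, 1.629686]].
Δ = (1.2359, -0.7512), so (x, y)₂ = (0.5235, 0.9391).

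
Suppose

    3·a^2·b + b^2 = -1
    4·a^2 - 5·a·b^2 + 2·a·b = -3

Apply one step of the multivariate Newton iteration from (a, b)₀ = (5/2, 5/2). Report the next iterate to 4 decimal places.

(1.3950, 1.9658)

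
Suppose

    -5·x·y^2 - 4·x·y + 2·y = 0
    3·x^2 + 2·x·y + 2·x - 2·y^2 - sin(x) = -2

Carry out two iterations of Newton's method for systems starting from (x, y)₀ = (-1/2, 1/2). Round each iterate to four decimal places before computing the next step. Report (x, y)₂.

(0.0180, 0.9537)

At (-1/2, 1/2): F = (2.6250, 1.229426).
Jacobian J = [[-5·y^2 - 4·y, -10·x·y - 4·x + 2], [6·x + 2·y - cos(x) + 2, 2·x - 4·y]].
At the point, J = [[-3.2500, 6.5000], [-0.877583, -3.0000]] (det J = 15.454287).
Solving J·Δ = −F gives Δ = (1.0267, 0.1095).
Then the next iterate is (x, y)₁ = (0.5267, 0.6095).
Round to (0.5267, 0.6095) and repeat: F = (-1.043414, 3.282022), J = [[-4.295451, -3.317036], [5.514729, -1.3846]].
Δ = (-0.5087, 0.3442), so (x, y)₂ = (0.0180, 0.9537).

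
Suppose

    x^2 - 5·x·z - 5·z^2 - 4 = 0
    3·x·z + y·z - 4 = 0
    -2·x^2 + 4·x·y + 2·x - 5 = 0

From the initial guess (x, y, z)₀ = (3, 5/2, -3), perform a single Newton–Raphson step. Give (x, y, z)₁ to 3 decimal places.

At (3, 5/2, -3): F = (5.000, -38.500, 13.000).
Jacobian J = [[2·x - 5·z, 0, -5·x - 10·z], [3·z, z, 3·x + y], [-4·x + 4·y + 2, 4·x, 0]].
At the point, J = [[21.000, 0.000, 15.000], [-9.000, -3.000, 11.500], [0.000, 12.000, 0.000]] (det J = -4518.000).
Solving J·Δ = −F gives Δ = (-1.557, -1.083, 1.847).
Then the next iterate is (x, y, z)₁ = (1.443, 1.417, -1.153).

(1.443, 1.417, -1.153)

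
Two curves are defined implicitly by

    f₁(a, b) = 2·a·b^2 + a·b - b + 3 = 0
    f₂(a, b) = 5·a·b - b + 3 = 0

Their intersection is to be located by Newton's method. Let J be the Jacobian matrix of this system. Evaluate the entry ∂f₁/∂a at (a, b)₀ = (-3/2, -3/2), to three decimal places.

∂f₁/∂a = 2·b^2 + b.
At (-3/2, -3/2) this is 3.000.

3.000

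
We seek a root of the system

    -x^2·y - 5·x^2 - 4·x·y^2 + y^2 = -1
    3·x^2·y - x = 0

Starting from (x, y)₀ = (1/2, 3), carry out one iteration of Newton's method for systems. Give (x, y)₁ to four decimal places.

At (1/2, 3): F = (-10.0000, 1.7500).
Jacobian J = [[-2·x·y - 10·x - 4·y^2, -x^2 - 8·x·y + 2·y], [6·x·y - 1, 3·x^2]].
At the point, J = [[-44.0000, -6.2500], [8.0000, 0.7500]] (det J = 17.0000).
Solving J·Δ = −F gives Δ = (-0.2022, -0.1765).
Then the next iterate is (x, y)₁ = (0.2978, 2.8235).

(0.2978, 2.8235)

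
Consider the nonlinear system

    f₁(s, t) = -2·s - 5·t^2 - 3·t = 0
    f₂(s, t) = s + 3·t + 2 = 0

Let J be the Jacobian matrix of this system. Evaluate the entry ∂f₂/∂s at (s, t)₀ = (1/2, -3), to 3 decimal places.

1.000

∂f₂/∂s = 1.
At (1/2, -3) this is 1.000.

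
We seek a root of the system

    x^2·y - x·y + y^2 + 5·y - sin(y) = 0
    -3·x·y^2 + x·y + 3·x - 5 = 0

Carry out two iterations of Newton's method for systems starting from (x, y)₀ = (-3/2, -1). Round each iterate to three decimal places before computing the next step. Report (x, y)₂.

At (-3/2, -1): F = (-6.90853, -3.500).
Jacobian J = [[2·x·y - y, x^2 - x + 2·y - cos(y) + 5], [-3·y^2 + y + 3, -6·x·y + x]].
At the point, J = [[4.000, 6.20970], [-1.000, -10.500]] (det J = -35.79030).
Solving J·Δ = −F gives Δ = (2.634, -0.584).
Then the next iterate is (x, y)₁ = (1.134, -1.584).
Round to (1.134, -1.584) and repeat: F = (-4.65173, -11.93006), J = [[-2.00851, 1.99716], [-6.11117, 11.91154]].
Δ = (-2.695, -0.381), so (x, y)₂ = (-1.561, -1.965).

(-1.561, -1.965)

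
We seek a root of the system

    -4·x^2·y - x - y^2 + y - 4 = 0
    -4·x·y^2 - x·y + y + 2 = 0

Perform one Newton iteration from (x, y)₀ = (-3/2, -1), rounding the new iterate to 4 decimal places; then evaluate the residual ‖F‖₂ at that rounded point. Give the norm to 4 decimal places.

2.0824

At (-3/2, -1): F = (4.5000, 5.5000).
Jacobian J = [[-8·x·y - 1, -4·x^2 - 2·y + 1], [-4·y^2 - y, -8·x·y - x + 1]].
At the point, J = [[-13.0000, -6.0000], [-3.0000, -9.5000]] (det J = 105.5000).
Solving J·Δ = −F gives Δ = (0.0924, 0.5498).
Then the next iterate is (x, y)₁ = (-1.4076, -0.4502).
Re-evaluating at (-1.4076, -0.4502): F = (0.322713, 2.057268), so ‖F‖₂ = 2.0824.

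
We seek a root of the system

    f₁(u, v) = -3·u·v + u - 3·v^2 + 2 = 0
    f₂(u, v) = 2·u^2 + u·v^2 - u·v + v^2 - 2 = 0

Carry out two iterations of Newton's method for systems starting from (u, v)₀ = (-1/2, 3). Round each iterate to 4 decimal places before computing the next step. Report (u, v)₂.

(-0.6876, 1.2680)

At (-1/2, 3): F = (-21.0000, 4.5000).
Jacobian J = [[-3·v + 1, -3·u - 6·v], [4·u + v^2 - v, 2·u·v - u + 2·v]].
At the point, J = [[-8.0000, -16.5000], [4.0000, 3.5000]] (det J = 38.0000).
Solving J·Δ = −F gives Δ = (-0.0197, -1.2632).
Then the next iterate is (u, v)₁ = (-0.5197, 1.7368).
Round to (-0.5197, 1.7368) and repeat: F = (-4.861278, 0.891604), J = [[-4.2104, -8.8617], [-0.799126, 2.188070]].
Δ = (-0.1679, -0.4688), so (u, v)₂ = (-0.6876, 1.2680).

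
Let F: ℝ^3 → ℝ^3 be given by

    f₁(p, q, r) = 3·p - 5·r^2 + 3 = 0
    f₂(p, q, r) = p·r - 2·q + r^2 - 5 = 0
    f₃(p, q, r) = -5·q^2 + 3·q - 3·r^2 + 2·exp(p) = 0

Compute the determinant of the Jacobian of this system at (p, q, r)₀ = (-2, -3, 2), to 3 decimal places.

-1456.827

J = [[3, 0, -10·r], [r, -2, p + 2·r], [2·exp(p), -10·q + 3, -6·r]].
At the point, J = [[3.000, 0.000, -20.000], [2.000, -2.000, 2.000], [0.27067, 33.000, -12.000]].
det J = -1456.827.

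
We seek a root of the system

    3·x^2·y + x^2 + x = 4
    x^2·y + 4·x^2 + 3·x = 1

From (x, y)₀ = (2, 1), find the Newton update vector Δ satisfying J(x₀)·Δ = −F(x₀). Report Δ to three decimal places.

(-1.173, 0.495)

At (2, 1): F = (14.000, 25.000).
Jacobian J = [[6·x·y + 2·x + 1, 3·x^2], [2·x·y + 8·x + 3, x^2]].
At the point, J = [[17.000, 12.000], [23.000, 4.000]] (det J = -208.000).
Solving J·Δ = −F gives Δ = (-1.173, 0.495).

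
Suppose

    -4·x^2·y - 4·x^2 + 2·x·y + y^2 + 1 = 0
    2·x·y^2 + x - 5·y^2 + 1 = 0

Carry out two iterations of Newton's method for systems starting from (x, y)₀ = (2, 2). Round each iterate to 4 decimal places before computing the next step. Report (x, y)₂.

At (2, 2): F = (-35.0000, -1.0000).
Jacobian J = [[-8·x·y - 8·x + 2·y, -4·x^2 + 2·x + 2·y], [2·y^2 + 1, 4·x·y - 10·y]].
At the point, J = [[-44.0000, -8.0000], [9.0000, -4.0000]] (det J = 248.0000).
Solving J·Δ = −F gives Δ = (-0.5323, -1.4476).
Then the next iterate is (x, y)₁ = (1.4677, 0.5524).
Round to (1.4677, 0.5524) and repeat: F = (-10.449707, 1.837696), J = [[-17.122860, -4.576373], [1.610292, -2.280970]].
Δ = (-0.6946, 0.3153), so (x, y)₂ = (0.7731, 0.8677).

(0.7731, 0.8677)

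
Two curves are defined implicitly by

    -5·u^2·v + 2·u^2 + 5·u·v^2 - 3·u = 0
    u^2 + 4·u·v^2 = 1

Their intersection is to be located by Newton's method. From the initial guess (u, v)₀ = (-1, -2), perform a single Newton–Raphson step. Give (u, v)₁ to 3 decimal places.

(-0.503, -1.435)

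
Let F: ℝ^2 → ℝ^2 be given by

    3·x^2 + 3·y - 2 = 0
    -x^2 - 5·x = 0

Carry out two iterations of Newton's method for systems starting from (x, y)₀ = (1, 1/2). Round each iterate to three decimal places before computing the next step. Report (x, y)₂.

At (1, 1/2): F = (2.500, -6.000).
Jacobian J = [[6·x, 3], [-2·x - 5, 0]].
At the point, J = [[6.000, 3.000], [-7.000, 0.000]] (det J = 21.000).
Solving J·Δ = −F gives Δ = (-0.857, 0.881).
Then the next iterate is (x, y)₁ = (0.143, 1.381).
Round to (0.143, 1.381) and repeat: F = (2.20435, -0.73545), J = [[0.858, 3.000], [-5.286, 0.000]].
Δ = (-0.139, -0.695), so (x, y)₂ = (0.004, 0.686).

(0.004, 0.686)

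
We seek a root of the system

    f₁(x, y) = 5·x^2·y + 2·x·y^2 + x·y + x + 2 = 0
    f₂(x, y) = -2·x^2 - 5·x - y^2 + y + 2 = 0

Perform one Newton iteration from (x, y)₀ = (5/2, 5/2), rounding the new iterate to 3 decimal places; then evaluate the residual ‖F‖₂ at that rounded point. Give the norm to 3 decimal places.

21.346

At (5/2, 5/2): F = (120.125, -26.750).
Jacobian J = [[10·x·y + 2·y^2 + y + 1, 5·x^2 + 4·x·y + x], [-4·x - 5, -2·y + 1]].
At the point, J = [[78.500, 58.750], [-15.000, -4.000]] (det J = 567.250).
Solving J·Δ = −F gives Δ = (-1.923, 0.525).
Then the next iterate is (x, y)₁ = (0.577, 3.025).
Re-evaluating at (0.577, 3.025): F = (19.91780, -7.67648), so ‖F‖₂ = 21.346.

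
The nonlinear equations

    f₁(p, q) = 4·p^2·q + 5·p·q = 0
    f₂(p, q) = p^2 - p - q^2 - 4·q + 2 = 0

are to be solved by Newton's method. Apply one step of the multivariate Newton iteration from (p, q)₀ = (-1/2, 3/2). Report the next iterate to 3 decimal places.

(0.056, 0.556)

At (-1/2, 3/2): F = (-2.250, -5.500).
Jacobian J = [[8·p·q + 5·q, 4·p^2 + 5·p], [2·p - 1, -2·q - 4]].
At the point, J = [[1.500, -1.500], [-2.000, -7.000]] (det J = -13.500).
Solving J·Δ = −F gives Δ = (0.556, -0.944).
Then the next iterate is (p, q)₁ = (0.056, 0.556).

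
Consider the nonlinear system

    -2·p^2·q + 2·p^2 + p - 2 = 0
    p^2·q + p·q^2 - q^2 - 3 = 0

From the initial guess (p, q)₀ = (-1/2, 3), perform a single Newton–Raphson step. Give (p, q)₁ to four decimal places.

At (-1/2, 3): F = (-3.5000, -15.7500).
Jacobian J = [[-4·p·q + 4·p + 1, -2·p^2], [2·p·q + q^2, p^2 + 2·p·q - 2·q]].
At the point, J = [[5.0000, -0.5000], [6.0000, -8.7500]] (det J = -40.7500).
Solving J·Δ = −F gives Δ = (0.5583, -1.4172).
Then the next iterate is (p, q)₁ = (0.0583, 1.5828).

(0.0583, 1.5828)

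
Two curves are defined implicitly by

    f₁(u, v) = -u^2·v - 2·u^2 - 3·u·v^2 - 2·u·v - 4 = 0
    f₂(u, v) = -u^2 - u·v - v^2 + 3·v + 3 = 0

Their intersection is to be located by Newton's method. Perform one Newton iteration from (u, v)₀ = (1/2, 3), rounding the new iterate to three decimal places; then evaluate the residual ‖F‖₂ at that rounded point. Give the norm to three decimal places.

26.703

At (1/2, 3): F = (-21.750, 1.250).
Jacobian J = [[-2·u·v - 4·u - 3·v^2 - 2·v, -u^2 - 6·u·v - 2·u], [-2·u - v, -u - 2·v + 3]].
At the point, J = [[-38.000, -10.250], [-4.000, -3.500]] (det J = 92.000).
Solving J·Δ = −F gives Δ = (-0.967, 1.462).
Then the next iterate is (u, v)₁ = (-0.467, 4.462).
Re-evaluating at (-0.467, 4.462): F = (26.65135, -1.65778), so ‖F‖₂ = 26.703.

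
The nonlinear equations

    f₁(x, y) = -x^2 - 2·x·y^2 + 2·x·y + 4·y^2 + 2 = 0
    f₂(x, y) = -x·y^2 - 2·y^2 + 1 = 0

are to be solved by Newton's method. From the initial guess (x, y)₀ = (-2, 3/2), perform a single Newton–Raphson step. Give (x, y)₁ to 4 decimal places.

(-1.5556, 0.9444)

At (-2, 3/2): F = (10.0000, 1.0000).
Jacobian J = [[-2·x - 2·y^2 + 2·y, -4·x·y + 2·x + 8·y], [-y^2, -2·x·y - 4·y]].
At the point, J = [[2.5000, 20.0000], [-2.2500, 0.0000]] (det J = 45.0000).
Solving J·Δ = −F gives Δ = (0.4444, -0.5556).
Then the next iterate is (x, y)₁ = (-1.5556, 0.9444).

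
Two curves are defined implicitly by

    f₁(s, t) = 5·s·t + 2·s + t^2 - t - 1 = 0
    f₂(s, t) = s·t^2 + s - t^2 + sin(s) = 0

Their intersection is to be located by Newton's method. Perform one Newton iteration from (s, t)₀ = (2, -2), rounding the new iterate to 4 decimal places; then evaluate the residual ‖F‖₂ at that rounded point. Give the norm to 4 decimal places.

3.0135

At (2, -2): F = (-11.0000, 6.909297).
Jacobian J = [[5·t + 2, 5·s + 2·t - 1], [t^2 + cos(s) + 1, 2·s·t - 2·t]].
At the point, J = [[-8.0000, 5.0000], [4.583853, -4.0000]] (det J = 9.080734).
Solving J·Δ = −F gives Δ = (-1.0411, 0.5343).
Then the next iterate is (s, t)₁ = (0.9589, -1.4657).
Re-evaluating at (0.9589, -1.4657): F = (-2.495522, 1.689166), so ‖F‖₂ = 3.0135.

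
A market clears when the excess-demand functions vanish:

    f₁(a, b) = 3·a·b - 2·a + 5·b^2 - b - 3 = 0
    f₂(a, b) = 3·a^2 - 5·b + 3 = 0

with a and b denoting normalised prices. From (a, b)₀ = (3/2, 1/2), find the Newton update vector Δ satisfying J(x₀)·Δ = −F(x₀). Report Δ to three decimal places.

At (3/2, 1/2): F = (-3.000, 7.250).
Jacobian J = [[3·b - 2, 3·a + 10·b - 1], [6·a, -5]].
At the point, J = [[-0.500, 8.500], [9.000, -5.000]] (det J = -74.000).
Solving J·Δ = −F gives Δ = (-0.630, 0.316).

(-0.630, 0.316)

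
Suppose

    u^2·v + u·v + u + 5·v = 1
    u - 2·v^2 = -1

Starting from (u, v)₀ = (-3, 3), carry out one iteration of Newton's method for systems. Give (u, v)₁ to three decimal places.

At (-3, 3): F = (29.000, -20.000).
Jacobian J = [[2·u·v + v + 1, u^2 + u + 5], [1, -4·v]].
At the point, J = [[-14.000, 11.000], [1.000, -12.000]] (det J = 157.000).
Solving J·Δ = −F gives Δ = (0.815, -1.599).
Then the next iterate is (u, v)₁ = (-2.185, 1.401).

(-2.185, 1.401)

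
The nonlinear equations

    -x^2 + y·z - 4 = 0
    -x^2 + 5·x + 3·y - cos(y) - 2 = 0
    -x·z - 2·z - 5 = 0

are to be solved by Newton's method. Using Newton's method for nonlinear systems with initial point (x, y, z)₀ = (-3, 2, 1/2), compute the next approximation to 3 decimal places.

At (-3, 2, 1/2): F = (-12.000, -19.58385, -4.500).
Jacobian J = [[-2·x, z, y], [-2·x + 5, sin(y) + 3, 0], [-z, 0, -x - 2]].
At the point, J = [[6.000, 0.500, 2.000], [11.000, 3.90930, 0.000], [-0.500, 0.000, 1.000]] (det J = 21.86508).
Solving J·Δ = −F gives Δ = (0.089, 4.760, 4.544).
Then the next iterate is (x, y, z)₁ = (-2.911, 6.760, 5.044).

(-2.911, 6.760, 5.044)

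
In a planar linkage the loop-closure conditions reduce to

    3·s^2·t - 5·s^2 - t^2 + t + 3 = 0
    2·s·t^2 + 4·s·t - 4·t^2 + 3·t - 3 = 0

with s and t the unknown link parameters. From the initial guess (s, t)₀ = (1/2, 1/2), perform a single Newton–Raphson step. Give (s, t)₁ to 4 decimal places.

At (1/2, 1/2): F = (2.3750, -1.2500).
Jacobian J = [[6·s·t - 10·s, 3·s^2 - 2·t + 1], [2·t^2 + 4·t, 4·s·t + 4·s - 8·t + 3]].
At the point, J = [[-3.5000, 0.7500], [2.5000, 2.0000]] (det J = -8.8750).
Solving J·Δ = −F gives Δ = (0.6408, -0.1761).
Then the next iterate is (s, t)₁ = (1.1408, 0.3239).

(1.1408, 0.3239)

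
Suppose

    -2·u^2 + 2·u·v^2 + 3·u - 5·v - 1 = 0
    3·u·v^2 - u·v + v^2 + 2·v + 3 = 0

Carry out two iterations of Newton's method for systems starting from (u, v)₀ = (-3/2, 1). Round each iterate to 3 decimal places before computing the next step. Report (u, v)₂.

At (-3/2, 1): F = (-18.000, 3.000).
Jacobian J = [[-4·u + 2·v^2 + 3, 4·u·v - 5], [3·v^2 - v, 6·u·v - u + 2·v + 2]].
At the point, J = [[11.000, -11.000], [2.000, -3.500]] (det J = -16.500).
Solving J·Δ = −F gives Δ = (5.818, 4.182).
Then the next iterate is (u, v)₁ = (4.318, 5.182).
Round to (4.318, 5.182) and repeat: F = (180.65733, 365.69662), J = [[39.43425, 84.50350], [75.37737, 142.30126]].
Δ = (-6.852, 1.060), so (u, v)₂ = (-2.534, 6.242).

(-2.534, 6.242)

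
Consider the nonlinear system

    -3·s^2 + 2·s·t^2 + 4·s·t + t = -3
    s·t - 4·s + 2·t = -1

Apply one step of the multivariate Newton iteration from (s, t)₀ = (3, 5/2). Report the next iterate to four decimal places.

(1.0977, 1.6293)

At (3, 5/2): F = (46.0000, 1.5000).
Jacobian J = [[-6·s + 2·t^2 + 4·t, 4·s·t + 4·s + 1], [t - 4, s + 2]].
At the point, J = [[4.5000, 43.0000], [-1.5000, 5.0000]] (det J = 87.0000).
Solving J·Δ = −F gives Δ = (-1.9023, -0.8707).
Then the next iterate is (s, t)₁ = (1.0977, 1.6293).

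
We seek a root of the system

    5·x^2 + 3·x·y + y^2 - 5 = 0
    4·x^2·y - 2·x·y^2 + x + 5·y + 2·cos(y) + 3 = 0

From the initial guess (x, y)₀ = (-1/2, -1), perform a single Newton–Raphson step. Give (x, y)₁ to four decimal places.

(-0.8453, -0.5680)

At (-1/2, -1): F = (-1.2500, -1.419395).
Jacobian J = [[10·x + 3·y, 3·x + 2·y], [8·x·y - 2·y^2 + 1, 4·x^2 - 4·x·y - 2·sin(y) + 5]].
At the point, J = [[-8.0000, -3.5000], [3.0000, 5.682942]] (det J = -34.963536).
Solving J·Δ = −F gives Δ = (-0.3453, 0.4320).
Then the next iterate is (x, y)₁ = (-0.8453, -0.5680).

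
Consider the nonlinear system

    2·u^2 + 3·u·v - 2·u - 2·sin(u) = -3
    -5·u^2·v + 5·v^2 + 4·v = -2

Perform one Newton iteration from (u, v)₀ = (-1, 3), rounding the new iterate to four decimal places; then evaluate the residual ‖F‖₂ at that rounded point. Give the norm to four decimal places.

At (-1, 3): F = (-0.317058, 44.0000).
Jacobian J = [[4·u + 3·v - 2·cos(u) - 2, 3·u], [-10·u·v, -5·u^2 + 10·v + 4]].
At the point, J = [[1.919395, -3.0000], [30.0000, 29.0000]] (det J = 145.662466).
Solving J·Δ = −F gives Δ = (-0.8431, -0.6451).
Then the next iterate is (u, v)₁ = (-1.8431, 2.3549).
Re-evaluating at (-1.8431, 2.3549): F = (2.385594, -0.850814), so ‖F‖₂ = 2.5328.

2.5328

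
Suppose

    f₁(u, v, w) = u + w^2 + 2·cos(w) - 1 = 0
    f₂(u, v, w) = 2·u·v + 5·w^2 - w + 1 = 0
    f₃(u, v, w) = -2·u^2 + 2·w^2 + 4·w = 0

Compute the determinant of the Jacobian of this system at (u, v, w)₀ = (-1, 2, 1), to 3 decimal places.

-13.464

J = [[1, 0, 2·w - 2·sin(w)], [2·v, 2·u, 10·w - 1], [-4·u, 0, 4·w + 4]].
At the point, J = [[1.000, 0.000, 0.31706], [4.000, -2.000, 9.000], [4.000, 0.000, 8.000]].
det J = -13.464.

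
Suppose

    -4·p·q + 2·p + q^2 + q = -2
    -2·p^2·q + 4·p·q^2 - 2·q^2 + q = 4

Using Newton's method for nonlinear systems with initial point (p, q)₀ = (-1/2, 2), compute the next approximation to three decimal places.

(-1.298, -0.255)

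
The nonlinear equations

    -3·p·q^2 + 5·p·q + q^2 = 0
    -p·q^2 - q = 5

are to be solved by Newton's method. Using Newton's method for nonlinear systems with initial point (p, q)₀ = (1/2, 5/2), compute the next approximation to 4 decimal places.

(1.0000, -1.4286)

At (1/2, 5/2): F = (3.1250, -10.6250).
Jacobian J = [[-3·q^2 + 5·q, -6·p·q + 5·p + 2·q], [-q^2, -2·p·q - 1]].
At the point, J = [[-6.2500, 0.0000], [-6.2500, -3.5000]] (det J = 21.8750).
Solving J·Δ = −F gives Δ = (0.5000, -3.9286).
Then the next iterate is (p, q)₁ = (1.0000, -1.4286).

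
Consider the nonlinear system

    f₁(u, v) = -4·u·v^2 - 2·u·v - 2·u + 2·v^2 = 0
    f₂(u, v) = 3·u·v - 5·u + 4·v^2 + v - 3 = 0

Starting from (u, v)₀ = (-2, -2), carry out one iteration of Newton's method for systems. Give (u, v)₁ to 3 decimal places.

(2.235, -2.647)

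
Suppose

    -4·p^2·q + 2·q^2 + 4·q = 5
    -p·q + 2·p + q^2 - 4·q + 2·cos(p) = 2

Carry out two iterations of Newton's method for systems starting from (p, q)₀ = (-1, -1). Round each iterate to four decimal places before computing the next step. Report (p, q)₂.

(-1.2856, -1.0614)

At (-1, -1): F = (-3.0000, 1.080605).
Jacobian J = [[-8·p·q, -4·p^2 + 4·q + 4], [-q - 2·sin(p) + 2, -p + 2·q - 4]].
At the point, J = [[-8.0000, -4.0000], [4.682942, -5.0000]] (det J = 58.731768).
Solving J·Δ = −F gives Δ = (-0.3290, -0.0920).
Then the next iterate is (p, q)₁ = (-1.3290, -1.0920).
Round to (-1.3290, -1.0920) and repeat: F = (0.731869, -0.069910), J = [[-11.610144, -7.432964], [5.033819, -4.8550]].
Δ = (0.0434, 0.0306), so (p, q)₂ = (-1.2856, -1.0614).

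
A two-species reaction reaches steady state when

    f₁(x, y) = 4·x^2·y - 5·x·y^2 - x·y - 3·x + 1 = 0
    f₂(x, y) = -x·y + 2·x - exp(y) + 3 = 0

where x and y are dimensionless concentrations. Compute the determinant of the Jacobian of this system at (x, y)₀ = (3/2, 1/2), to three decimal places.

-3.936

J = [[8·x·y - 5·y^2 - y - 3, 4·x^2 - 10·x·y - x], [-y + 2, -x - exp(y)]].
At the point, J = [[1.250, 0.000], [1.500, -3.14872]].
det J = -3.936.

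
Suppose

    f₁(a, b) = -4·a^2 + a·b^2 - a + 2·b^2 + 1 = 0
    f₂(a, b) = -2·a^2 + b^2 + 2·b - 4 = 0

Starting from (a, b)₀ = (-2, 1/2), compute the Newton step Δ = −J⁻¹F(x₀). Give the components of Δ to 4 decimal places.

(0.8525, 1.3101)

At (-2, 1/2): F = (-13.0000, -10.7500).
Jacobian J = [[-8·a + b^2 - 1, 2·a·b + 4·b], [-4·a, 2·b + 2]].
At the point, J = [[15.2500, 0.0000], [8.0000, 3.0000]] (det J = 45.7500).
Solving J·Δ = −F gives Δ = (0.8525, 1.3101).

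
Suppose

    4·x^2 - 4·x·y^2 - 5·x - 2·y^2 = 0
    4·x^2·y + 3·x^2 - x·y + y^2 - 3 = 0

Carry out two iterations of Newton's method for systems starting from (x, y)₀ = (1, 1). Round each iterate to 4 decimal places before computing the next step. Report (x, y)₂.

(1.0025, -0.0150)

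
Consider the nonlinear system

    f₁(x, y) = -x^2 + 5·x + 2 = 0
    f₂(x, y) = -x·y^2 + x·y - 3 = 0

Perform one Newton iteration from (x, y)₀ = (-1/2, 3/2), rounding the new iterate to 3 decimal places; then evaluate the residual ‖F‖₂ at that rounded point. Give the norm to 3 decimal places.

2.093

At (-1/2, 3/2): F = (-0.750, -2.625).
Jacobian J = [[-2·x + 5, 0], [-y^2 + y, -2·x·y + x]].
At the point, J = [[6.000, 0.000], [-0.750, 1.000]] (det J = 6.000).
Solving J·Δ = −F gives Δ = (0.125, 2.719).
Then the next iterate is (x, y)₁ = (-0.375, 4.219).
Re-evaluating at (-0.375, 4.219): F = (-0.01562, 2.09286), so ‖F‖₂ = 2.093.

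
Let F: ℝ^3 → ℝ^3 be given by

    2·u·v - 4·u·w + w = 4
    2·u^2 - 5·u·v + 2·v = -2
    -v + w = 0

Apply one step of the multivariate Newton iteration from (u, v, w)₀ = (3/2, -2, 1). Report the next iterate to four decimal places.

(1.0395, -0.1579, -0.1579)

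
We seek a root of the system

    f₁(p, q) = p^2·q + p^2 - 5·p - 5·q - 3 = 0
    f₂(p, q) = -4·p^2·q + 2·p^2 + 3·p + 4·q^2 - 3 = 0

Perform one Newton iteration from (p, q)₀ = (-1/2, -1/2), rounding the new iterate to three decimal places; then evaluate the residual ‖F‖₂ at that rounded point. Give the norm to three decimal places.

5.853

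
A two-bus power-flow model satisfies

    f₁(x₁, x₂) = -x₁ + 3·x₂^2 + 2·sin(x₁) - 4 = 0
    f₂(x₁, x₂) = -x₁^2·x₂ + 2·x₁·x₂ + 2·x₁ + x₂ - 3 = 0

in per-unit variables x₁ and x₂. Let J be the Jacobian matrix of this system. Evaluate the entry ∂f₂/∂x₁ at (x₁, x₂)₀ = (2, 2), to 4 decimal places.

∂f₂/∂x₁ = -2·x₁·x₂ + 2·x₂ + 2.
At (2, 2) this is -2.0000.

-2.0000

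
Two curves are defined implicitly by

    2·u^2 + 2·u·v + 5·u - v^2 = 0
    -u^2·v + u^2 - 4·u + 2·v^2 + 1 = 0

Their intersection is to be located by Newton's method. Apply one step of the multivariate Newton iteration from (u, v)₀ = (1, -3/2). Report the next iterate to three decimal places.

(0.314, -1.027)

At (1, -3/2): F = (1.750, 4.000).
Jacobian J = [[4·u + 2·v + 5, 2·u - 2·v], [-2·u·v + 2·u - 4, -u^2 + 4·v]].
At the point, J = [[6.000, 5.000], [1.000, -7.000]] (det J = -47.000).
Solving J·Δ = −F gives Δ = (-0.686, 0.473).
Then the next iterate is (u, v)₁ = (0.314, -1.027).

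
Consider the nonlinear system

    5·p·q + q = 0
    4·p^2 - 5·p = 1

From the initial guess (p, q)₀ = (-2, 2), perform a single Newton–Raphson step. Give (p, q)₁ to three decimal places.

(-0.810, 1.323)

At (-2, 2): F = (-18.000, 25.000).
Jacobian J = [[5·q, 5·p + 1], [8·p - 5, 0]].
At the point, J = [[10.000, -9.000], [-21.000, 0.000]] (det J = -189.000).
Solving J·Δ = −F gives Δ = (1.190, -0.677).
Then the next iterate is (p, q)₁ = (-0.810, 1.323).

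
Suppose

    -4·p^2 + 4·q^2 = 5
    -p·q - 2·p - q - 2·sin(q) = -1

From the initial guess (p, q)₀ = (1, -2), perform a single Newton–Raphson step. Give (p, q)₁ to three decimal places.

(-6.378, 2.127)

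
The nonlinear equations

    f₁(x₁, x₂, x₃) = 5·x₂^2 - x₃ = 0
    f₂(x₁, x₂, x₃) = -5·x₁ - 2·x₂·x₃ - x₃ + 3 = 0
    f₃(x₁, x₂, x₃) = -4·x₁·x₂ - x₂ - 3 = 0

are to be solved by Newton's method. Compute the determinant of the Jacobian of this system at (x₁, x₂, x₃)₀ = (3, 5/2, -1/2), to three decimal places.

1425.000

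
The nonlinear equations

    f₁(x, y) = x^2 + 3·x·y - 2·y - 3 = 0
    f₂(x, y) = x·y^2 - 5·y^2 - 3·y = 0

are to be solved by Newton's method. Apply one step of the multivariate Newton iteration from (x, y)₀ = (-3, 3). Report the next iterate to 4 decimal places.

(6.0000, 3.0000)

At (-3, 3): F = (-27.0000, -81.0000).
Jacobian J = [[2·x + 3·y, 3·x - 2], [y^2, 2·x·y - 10·y - 3]].
At the point, J = [[3.0000, -11.0000], [9.0000, -51.0000]] (det J = -54.0000).
Solving J·Δ = −F gives Δ = (9.0000, 0.0000).
Then the next iterate is (x, y)₁ = (6.0000, 3.0000).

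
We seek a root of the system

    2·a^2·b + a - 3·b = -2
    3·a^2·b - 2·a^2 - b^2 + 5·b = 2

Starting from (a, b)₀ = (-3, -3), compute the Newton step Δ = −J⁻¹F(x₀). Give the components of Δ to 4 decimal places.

(-0.3053, 3.8197)

At (-3, -3): F = (-46.0000, -125.0000).
Jacobian J = [[4·a·b + 1, 2·a^2 - 3], [6·a·b - 4·a, 3·a^2 - 2·b + 5]].
At the point, J = [[37.0000, 15.0000], [66.0000, 38.0000]] (det J = 416.0000).
Solving J·Δ = −F gives Δ = (-0.3053, 3.8197).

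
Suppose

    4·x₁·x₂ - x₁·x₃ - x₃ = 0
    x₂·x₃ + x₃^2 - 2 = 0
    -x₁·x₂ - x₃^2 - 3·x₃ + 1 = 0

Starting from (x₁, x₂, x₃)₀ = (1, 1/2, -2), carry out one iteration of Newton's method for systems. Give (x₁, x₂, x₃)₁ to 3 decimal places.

At (1, 1/2, -2): F = (6.000, 1.000, 2.500).
Jacobian J = [[4·x₂ - x₃, 4·x₁, -x₁ - 1], [0, x₃, x₂ + 2·x₃], [-x₂, -x₁, -2·x₃ - 3]].
At the point, J = [[4.000, 4.000, -2.000], [0.000, -2.000, -3.500], [-0.500, -1.000, 1.000]] (det J = -13.000).
Solving J·Δ = −F gives Δ = (-6.154, 3.731, -1.846).
Then the next iterate is (x₁, x₂, x₃)₁ = (-5.154, 4.231, -3.846).

(-5.154, 4.231, -3.846)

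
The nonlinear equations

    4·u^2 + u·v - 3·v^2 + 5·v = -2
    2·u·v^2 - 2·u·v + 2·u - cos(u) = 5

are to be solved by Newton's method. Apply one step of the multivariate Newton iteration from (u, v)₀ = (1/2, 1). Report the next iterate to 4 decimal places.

At (1/2, 1): F = (5.5000, -4.877583).
Jacobian J = [[8·u + v, u - 6·v + 5], [2·v^2 - 2·v + sin(u) + 2, 4·u·v - 2·u]].
At the point, J = [[5.0000, -0.5000], [2.479426, 1.0000]] (det J = 6.239713).
Solving J·Δ = −F gives Δ = (-0.4906, 6.0940).
Then the next iterate is (u, v)₁ = (0.0094, 7.0940).

(0.0094, 7.0940)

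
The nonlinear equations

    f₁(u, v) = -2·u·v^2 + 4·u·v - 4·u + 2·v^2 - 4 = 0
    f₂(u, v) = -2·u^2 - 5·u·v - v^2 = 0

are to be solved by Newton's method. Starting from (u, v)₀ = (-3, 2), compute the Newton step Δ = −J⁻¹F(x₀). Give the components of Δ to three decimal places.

(0.190, -0.762)

At (-3, 2): F = (16.000, 8.000).
Jacobian J = [[-2·v^2 + 4·v - 4, -4·u·v + 4·u + 4·v], [-4·u - 5·v, -5·u - 2·v]].
At the point, J = [[-4.000, 20.000], [2.000, 11.000]] (det J = -84.000).
Solving J·Δ = −F gives Δ = (0.190, -0.762).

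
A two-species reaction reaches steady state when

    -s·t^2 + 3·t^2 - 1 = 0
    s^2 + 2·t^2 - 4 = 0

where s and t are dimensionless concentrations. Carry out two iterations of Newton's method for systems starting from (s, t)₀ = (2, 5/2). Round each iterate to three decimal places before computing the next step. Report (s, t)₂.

(1.685, 0.880)

At (2, 5/2): F = (5.250, 12.500).
Jacobian J = [[-t^2, -2·s·t + 6·t], [2·s, 4·t]].
At the point, J = [[-6.250, 5.000], [4.000, 10.000]] (det J = -82.500).
Solving J·Δ = −F gives Δ = (-0.121, -1.202).
Then the next iterate is (s, t)₁ = (1.879, 1.298).
Round to (1.879, 1.298) and repeat: F = (0.88867, 2.90025), J = [[-1.68480, 2.91012], [3.758, 5.192]].
Δ = (-0.194, -0.418), so (s, t)₂ = (1.685, 0.880).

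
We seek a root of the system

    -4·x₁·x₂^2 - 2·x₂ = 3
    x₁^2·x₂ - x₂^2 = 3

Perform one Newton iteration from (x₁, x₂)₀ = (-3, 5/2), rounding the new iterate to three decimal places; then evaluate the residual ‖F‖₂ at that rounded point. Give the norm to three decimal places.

18.869

At (-3, 5/2): F = (67.000, 13.250).
Jacobian J = [[-4·x₂^2, -8·x₁·x₂ - 2], [2·x₁·x₂, x₁^2 - 2·x₂]].
At the point, J = [[-25.000, 58.000], [-15.000, 4.000]] (det J = 770.000).
Solving J·Δ = −F gives Δ = (0.650, -0.875).
Then the next iterate is (x₁, x₂)₁ = (-2.350, 1.625).
Re-evaluating at (-2.350, 1.625): F = (18.57188, 3.33344), so ‖F‖₂ = 18.869.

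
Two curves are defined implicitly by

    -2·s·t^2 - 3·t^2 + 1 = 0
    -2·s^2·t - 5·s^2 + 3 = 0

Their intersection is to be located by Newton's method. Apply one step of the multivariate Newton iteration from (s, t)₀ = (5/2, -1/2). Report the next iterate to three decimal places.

At (5/2, -1/2): F = (-1.000, -22.000).
Jacobian J = [[-2·t^2, -4·s·t - 6·t], [-4·s·t - 10·s, -2·s^2]].
At the point, J = [[-0.500, 8.000], [-20.000, -12.500]] (det J = 166.250).
Solving J·Δ = −F gives Δ = (-1.134, 0.054).
Then the next iterate is (s, t)₁ = (1.366, -0.446).

(1.366, -0.446)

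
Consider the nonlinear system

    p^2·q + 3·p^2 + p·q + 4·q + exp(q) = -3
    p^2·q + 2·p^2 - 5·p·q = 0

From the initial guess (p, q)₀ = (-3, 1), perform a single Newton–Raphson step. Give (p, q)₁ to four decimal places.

At (-3, 1): F = (42.718282, 42.0000).
Jacobian J = [[2·p·q + 6·p + q, p^2 + p + exp(q) + 4], [2·p·q + 4·p - 5·q, p^2 - 5·p]].
At the point, J = [[-23.0000, 12.718282], [-23.0000, 24.0000]] (det J = -259.479518).
Solving J·Δ = −F gives Δ = (1.8925, 0.0637).
Then the next iterate is (p, q)₁ = (-1.1075, 1.0637).

(-1.1075, 1.0637)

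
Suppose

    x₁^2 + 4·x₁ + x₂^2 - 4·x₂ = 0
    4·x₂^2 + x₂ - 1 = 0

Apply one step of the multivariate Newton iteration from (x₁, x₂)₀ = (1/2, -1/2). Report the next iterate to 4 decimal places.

At (1/2, -1/2): F = (4.5000, -0.5000).
Jacobian J = [[2·x₁ + 4, 2·x₂ - 4], [0, 8·x₂ + 1]].
At the point, J = [[5.0000, -5.0000], [0.0000, -3.0000]] (det J = -15.0000).
Solving J·Δ = −F gives Δ = (-1.0667, -0.1667).
Then the next iterate is (x₁, x₂)₁ = (-0.5667, -0.6667).

(-0.5667, -0.6667)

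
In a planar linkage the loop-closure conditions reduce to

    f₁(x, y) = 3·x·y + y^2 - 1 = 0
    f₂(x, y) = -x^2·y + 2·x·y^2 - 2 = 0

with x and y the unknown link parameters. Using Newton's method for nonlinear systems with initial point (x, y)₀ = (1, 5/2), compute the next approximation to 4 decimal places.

(-5.7667, 7.2500)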